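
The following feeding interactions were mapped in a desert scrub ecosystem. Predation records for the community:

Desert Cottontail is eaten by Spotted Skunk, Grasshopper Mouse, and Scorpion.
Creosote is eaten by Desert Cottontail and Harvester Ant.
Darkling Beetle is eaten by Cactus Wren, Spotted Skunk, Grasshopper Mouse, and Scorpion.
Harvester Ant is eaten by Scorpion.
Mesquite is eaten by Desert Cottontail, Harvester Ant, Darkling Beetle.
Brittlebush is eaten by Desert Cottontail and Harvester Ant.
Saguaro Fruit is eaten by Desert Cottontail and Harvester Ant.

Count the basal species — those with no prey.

Basal species (no prey listed): Brittlebush, Mesquite, Saguaro Fruit, Creosote.
Count: 4.

4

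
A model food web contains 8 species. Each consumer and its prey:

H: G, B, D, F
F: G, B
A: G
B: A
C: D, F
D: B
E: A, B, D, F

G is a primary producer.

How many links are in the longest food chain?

4 links

One longest chain: G → A → B → D → C.
It has 5 species and 4 links.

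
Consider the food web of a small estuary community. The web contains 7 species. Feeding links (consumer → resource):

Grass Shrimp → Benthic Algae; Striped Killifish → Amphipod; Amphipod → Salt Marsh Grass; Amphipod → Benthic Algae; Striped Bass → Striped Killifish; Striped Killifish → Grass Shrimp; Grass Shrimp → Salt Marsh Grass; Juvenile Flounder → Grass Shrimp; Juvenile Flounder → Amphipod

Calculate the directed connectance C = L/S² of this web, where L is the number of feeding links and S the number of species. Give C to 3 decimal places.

The web has S = 7 species and L = 9 feeding links.
C = L / S² = 9 / 49 = 0.1837 ≈ 0.184.

C = 0.184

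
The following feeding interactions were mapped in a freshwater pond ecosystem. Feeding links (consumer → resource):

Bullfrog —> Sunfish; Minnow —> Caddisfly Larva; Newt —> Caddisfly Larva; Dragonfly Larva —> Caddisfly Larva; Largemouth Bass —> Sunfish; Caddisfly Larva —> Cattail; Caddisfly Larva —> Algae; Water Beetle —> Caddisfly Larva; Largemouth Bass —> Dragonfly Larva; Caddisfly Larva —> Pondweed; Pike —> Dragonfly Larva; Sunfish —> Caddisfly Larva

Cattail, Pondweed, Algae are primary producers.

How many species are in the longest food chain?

4 species

One longest chain: Cattail → Caddisfly Larva → Dragonfly Larva → Pike.
It has 4 species and 3 links.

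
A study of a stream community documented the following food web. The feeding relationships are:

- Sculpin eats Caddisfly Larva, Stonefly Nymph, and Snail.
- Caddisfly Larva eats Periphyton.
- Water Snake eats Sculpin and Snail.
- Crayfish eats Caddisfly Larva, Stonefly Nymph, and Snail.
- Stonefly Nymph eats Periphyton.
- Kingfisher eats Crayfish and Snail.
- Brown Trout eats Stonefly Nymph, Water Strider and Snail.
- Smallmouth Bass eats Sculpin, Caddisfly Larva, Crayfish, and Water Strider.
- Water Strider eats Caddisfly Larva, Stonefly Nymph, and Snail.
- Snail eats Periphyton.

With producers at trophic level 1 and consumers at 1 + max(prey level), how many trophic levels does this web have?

4

Producers (level 1): Periphyton.
Periphyton → Snail → Sculpin → Water Snake gives Water Snake level 4.
No species has a prey at level 4, so no species reaches level 5.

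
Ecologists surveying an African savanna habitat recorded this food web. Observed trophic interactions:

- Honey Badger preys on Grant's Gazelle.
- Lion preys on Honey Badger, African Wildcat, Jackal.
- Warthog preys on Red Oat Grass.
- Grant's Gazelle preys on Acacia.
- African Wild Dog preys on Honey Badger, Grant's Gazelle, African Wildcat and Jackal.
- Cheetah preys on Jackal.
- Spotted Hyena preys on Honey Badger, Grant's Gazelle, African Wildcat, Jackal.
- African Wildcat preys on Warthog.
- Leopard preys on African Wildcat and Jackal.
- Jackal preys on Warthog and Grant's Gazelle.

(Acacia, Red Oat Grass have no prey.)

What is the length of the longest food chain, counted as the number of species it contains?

One longest chain: Acacia → Grant's Gazelle → Honey Badger → African Wild Dog.
It has 4 species and 3 links.

4 species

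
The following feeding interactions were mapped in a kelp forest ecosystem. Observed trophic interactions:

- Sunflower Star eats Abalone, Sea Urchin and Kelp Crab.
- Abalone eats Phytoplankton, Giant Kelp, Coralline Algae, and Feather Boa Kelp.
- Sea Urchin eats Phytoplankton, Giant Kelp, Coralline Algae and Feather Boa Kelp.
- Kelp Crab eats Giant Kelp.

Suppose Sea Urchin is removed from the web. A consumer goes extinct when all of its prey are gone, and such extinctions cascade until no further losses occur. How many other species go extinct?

Remove Sea Urchin.
Every predator of it retains at least one other prey: Sunflower Star still has Abalone, Kelp Crab.
No consumer loses all prey, so no secondary extinctions occur.

0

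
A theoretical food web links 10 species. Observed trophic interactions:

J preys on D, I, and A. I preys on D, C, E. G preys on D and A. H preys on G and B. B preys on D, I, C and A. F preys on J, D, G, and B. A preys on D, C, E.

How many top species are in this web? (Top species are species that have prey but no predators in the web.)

2

Top species (has prey, but nothing eats it): H, F.
Count: 2.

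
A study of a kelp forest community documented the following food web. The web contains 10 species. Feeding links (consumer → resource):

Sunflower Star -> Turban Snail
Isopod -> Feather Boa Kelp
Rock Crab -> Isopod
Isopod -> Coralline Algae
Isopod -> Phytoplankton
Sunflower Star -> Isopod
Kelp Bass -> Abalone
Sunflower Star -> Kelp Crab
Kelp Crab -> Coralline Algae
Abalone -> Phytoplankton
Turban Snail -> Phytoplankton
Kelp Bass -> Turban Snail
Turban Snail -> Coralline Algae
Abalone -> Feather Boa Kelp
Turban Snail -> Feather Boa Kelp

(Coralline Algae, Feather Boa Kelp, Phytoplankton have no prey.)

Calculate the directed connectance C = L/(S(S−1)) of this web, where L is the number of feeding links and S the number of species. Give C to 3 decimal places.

C = 0.167

The web has S = 10 species and L = 15 feeding links.
C = L / (S(S−1)) = 15 / 90 = 0.1667 ≈ 0.167.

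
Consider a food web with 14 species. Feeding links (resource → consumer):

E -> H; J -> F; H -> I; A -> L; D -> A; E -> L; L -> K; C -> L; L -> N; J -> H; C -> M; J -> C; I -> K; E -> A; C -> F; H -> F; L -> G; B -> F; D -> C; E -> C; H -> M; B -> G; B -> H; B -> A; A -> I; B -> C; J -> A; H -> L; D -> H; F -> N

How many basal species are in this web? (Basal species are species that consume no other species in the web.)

4

Basal species (no prey listed): D, B, E, J.
Count: 4.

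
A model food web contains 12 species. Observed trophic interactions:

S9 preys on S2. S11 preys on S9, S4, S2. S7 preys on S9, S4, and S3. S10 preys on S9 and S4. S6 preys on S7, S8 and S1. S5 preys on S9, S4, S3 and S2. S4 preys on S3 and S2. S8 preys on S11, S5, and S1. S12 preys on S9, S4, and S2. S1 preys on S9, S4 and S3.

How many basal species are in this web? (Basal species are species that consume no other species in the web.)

2

Basal species (no prey listed): S3, S2.
Count: 2.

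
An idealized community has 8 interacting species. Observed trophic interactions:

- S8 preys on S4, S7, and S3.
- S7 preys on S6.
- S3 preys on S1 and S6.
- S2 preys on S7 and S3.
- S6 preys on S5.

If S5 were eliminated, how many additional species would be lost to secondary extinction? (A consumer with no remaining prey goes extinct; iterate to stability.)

2

Remove S5.
Round 1: S6 (all prey gone) → extinct.
Round 2: S7 (all prey gone) → extinct.
No further losses. Total secondary extinctions: 2.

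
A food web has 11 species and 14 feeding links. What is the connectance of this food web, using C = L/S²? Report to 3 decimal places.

C = 0.116

The web has S = 11 species and L = 14 feeding links.
C = L / S² = 14 / 121 = 0.1157 ≈ 0.116.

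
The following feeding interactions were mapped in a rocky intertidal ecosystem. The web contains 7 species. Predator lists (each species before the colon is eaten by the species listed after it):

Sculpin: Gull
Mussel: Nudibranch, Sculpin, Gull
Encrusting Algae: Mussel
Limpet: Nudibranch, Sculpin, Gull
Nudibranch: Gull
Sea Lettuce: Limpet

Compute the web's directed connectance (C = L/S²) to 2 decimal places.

The web has S = 7 species and L = 10 feeding links.
C = L / S² = 10 / 49 = 0.2041 ≈ 0.20.

C = 0.20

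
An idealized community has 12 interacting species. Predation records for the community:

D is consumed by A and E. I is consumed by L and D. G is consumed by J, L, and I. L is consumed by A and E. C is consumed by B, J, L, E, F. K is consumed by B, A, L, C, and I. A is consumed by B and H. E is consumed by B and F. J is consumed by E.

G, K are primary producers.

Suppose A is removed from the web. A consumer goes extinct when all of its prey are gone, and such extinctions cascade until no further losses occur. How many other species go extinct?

Remove A.
Round 1: H (all prey gone) → extinct.
No further losses. Total secondary extinctions: 1.

1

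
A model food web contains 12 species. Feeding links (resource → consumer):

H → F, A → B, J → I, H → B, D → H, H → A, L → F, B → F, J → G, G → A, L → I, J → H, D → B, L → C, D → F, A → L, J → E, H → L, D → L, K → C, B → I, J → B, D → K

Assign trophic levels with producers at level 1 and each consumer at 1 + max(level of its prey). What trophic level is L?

Trophic level 4

J is a producer → level 1.
H eats J (level 1); other prey at levels: D 1 → level 2.
A eats H (level 2); other prey at levels: G 2 → level 3.
L eats A (level 3); other prey at levels: D 1, H 2 → level 4.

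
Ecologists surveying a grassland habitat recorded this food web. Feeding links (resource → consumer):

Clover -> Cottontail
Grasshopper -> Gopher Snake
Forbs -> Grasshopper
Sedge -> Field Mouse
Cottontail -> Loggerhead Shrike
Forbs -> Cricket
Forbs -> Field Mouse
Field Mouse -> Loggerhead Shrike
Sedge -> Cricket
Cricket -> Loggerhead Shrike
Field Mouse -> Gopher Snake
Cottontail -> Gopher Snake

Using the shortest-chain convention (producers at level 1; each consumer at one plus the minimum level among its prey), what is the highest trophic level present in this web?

Producers (level 1): Sedge, Forbs, Clover.
Following each consumer down to its lowest-level prey: Forbs → Grasshopper → Gopher Snake (levels 1 through 3).
All prey of Gopher Snake (Grasshopper 2, Cottontail 2, Field Mouse 2) are at level 2 or above, so Gopher Snake is at level 1 + 2 = 3.
Every consumer has at least one prey at level 2 or below, so none exceeds level 3.

3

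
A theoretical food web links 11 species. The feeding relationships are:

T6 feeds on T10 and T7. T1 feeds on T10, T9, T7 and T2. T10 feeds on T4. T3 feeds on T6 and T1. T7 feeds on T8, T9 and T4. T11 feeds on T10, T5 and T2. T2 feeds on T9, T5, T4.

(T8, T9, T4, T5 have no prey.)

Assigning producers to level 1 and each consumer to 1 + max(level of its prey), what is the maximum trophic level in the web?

Producers (level 1): T8, T9, T4, T5.
T8 → T7 → T1 → T3 gives T3 level 4.
No species has a prey at level 4, so no species reaches level 5.

4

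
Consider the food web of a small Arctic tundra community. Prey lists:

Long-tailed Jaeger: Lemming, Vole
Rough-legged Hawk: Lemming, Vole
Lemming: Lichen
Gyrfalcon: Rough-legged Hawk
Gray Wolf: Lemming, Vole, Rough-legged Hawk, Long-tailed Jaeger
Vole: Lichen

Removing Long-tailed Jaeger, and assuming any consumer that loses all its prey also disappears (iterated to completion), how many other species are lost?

Remove Long-tailed Jaeger.
Every predator of it retains at least one other prey: Gray Wolf still has Lemming, Vole, Rough-legged Hawk.
No consumer loses all prey, so no secondary extinctions occur.

0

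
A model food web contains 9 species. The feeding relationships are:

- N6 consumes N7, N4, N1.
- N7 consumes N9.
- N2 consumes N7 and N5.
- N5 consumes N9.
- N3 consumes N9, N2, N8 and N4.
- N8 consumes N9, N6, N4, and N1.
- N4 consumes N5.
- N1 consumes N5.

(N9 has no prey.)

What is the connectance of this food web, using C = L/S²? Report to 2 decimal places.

The web has S = 9 species and L = 17 feeding links.
C = L / S² = 17 / 81 = 0.2099 ≈ 0.21.

C = 0.21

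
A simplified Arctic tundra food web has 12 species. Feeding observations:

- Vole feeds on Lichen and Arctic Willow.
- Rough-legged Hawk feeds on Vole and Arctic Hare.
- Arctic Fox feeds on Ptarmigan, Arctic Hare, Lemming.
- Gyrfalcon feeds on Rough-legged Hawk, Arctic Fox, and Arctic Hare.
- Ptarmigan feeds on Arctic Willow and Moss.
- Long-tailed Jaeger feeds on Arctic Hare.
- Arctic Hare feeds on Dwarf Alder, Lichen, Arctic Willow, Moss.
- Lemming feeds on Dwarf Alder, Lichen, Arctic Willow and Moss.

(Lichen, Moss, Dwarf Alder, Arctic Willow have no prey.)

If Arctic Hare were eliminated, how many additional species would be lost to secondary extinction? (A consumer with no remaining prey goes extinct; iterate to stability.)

1

Remove Arctic Hare.
Round 1: Long-tailed Jaeger (all prey gone) → extinct.
No further losses. Total secondary extinctions: 1.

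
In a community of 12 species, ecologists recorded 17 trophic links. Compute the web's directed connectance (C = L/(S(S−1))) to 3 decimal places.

C = 0.129

The web has S = 12 species and L = 17 feeding links.
C = L / (S(S−1)) = 17 / 132 = 0.1288 ≈ 0.129.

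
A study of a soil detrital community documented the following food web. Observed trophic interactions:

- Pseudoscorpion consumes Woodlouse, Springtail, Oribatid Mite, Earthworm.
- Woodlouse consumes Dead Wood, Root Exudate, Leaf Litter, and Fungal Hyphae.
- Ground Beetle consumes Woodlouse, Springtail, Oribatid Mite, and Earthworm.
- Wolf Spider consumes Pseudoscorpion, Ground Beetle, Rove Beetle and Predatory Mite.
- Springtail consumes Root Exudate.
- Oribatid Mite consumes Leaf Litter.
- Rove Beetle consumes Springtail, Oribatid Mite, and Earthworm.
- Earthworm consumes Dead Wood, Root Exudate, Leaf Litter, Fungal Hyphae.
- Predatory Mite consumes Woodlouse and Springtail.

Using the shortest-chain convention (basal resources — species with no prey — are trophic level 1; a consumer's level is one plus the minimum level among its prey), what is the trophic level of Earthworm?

Leaf Litter has no prey (basal) → level 1.
Earthworm eats Leaf Litter → level 2.

Trophic level 2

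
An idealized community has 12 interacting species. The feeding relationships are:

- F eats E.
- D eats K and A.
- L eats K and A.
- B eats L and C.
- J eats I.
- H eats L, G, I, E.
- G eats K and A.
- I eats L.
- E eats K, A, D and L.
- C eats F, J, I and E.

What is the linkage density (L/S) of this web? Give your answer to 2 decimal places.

There are L = 23 links among S = 12 species.
L/S = 23/12 = 1.9167 ≈ 1.92.

L/S = 1.92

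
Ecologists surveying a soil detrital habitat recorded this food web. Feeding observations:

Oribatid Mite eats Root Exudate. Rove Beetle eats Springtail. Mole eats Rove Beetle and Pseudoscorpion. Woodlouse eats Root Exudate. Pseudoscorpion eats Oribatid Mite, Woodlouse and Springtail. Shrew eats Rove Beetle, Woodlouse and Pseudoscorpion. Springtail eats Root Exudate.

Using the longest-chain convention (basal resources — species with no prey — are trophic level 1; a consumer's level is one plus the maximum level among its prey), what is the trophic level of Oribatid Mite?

Trophic level 2

Root Exudate has no prey (basal) → level 1.
Oribatid Mite eats Root Exudate → level 2.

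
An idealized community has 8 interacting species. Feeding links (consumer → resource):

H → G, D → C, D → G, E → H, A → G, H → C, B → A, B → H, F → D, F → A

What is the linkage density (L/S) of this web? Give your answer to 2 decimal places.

L/S = 1.25

There are L = 10 links among S = 8 species.
L/S = 10/8 = 1.2500 ≈ 1.25.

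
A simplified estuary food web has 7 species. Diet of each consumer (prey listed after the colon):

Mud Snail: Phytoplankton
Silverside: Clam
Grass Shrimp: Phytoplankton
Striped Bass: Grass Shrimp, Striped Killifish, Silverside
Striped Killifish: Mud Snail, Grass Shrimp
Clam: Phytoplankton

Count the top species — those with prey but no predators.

Top species (has prey, but nothing eats it): Striped Bass.
Count: 1.

1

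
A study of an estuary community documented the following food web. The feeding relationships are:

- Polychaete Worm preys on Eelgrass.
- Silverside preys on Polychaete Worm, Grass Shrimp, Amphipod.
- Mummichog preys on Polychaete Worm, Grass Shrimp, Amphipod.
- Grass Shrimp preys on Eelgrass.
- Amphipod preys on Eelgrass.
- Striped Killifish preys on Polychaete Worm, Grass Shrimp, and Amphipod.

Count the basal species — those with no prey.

1

Basal species (no prey listed): Eelgrass.
Count: 1.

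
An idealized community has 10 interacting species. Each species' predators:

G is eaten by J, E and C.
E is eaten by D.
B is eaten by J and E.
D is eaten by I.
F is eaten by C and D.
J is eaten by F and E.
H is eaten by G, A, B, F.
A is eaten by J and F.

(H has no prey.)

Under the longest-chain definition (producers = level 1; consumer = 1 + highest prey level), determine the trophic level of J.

Trophic level 3

H is a producer → level 1.
B eats H → level 2.
J eats B (level 2); other prey at levels: A 2, G 2 → level 3.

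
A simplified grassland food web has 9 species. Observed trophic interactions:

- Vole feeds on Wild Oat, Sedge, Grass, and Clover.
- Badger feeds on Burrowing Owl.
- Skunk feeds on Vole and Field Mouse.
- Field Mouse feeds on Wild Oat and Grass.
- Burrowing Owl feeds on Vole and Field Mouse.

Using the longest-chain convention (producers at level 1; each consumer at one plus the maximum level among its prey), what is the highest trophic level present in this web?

4

Producers (level 1): Sedge, Grass, Wild Oat, Clover.
Sedge → Vole → Burrowing Owl → Badger gives Badger level 4.
No species has a prey at level 4, so no species reaches level 5.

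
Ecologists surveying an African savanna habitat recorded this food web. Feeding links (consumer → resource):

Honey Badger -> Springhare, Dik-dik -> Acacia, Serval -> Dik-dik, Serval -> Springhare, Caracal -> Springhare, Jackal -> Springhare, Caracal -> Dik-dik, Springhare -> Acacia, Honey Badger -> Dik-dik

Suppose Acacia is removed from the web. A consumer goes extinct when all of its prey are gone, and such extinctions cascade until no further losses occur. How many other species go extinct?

Remove Acacia.
Round 1: Dik-dik (all prey gone), Springhare (all prey gone) → extinct.
Round 2: Jackal (all prey gone), Serval (all prey gone), Caracal (all prey gone), Honey Badger (all prey gone) → extinct.
No further losses. Total secondary extinctions: 6.

6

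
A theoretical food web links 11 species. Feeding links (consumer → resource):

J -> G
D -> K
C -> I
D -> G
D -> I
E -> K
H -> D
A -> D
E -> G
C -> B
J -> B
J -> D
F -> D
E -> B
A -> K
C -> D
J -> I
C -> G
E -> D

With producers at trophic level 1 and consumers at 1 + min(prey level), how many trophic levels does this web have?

3

Producers (level 1): G, K, I, B.
Following each consumer down to its lowest-level prey: G → D → H (levels 1 through 3).
All prey of H (D 2) are at level 2 or above, so H is at level 1 + 2 = 3.
Every consumer has at least one prey at level 2 or below, so none exceeds level 3.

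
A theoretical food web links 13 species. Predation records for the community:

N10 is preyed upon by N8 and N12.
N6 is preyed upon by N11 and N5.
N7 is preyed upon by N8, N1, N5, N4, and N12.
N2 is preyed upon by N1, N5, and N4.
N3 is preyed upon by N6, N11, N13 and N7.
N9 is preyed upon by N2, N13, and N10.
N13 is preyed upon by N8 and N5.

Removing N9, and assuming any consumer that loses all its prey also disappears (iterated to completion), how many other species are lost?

Remove N9.
Round 1: N10 (all prey gone), N2 (all prey gone) → extinct.
No further losses. Total secondary extinctions: 2.

2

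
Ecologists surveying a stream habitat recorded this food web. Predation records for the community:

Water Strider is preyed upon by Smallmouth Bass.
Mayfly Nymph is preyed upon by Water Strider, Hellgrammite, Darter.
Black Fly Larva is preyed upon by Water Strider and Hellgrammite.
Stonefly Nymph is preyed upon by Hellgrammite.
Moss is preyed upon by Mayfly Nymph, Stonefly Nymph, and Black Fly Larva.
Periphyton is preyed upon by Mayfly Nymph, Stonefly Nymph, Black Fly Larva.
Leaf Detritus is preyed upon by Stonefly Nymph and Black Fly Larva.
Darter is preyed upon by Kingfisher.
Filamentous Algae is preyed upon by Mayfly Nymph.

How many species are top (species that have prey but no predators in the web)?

3

Top species (has prey, but nothing eats it): Hellgrammite, Kingfisher, Smallmouth Bass.
Count: 3.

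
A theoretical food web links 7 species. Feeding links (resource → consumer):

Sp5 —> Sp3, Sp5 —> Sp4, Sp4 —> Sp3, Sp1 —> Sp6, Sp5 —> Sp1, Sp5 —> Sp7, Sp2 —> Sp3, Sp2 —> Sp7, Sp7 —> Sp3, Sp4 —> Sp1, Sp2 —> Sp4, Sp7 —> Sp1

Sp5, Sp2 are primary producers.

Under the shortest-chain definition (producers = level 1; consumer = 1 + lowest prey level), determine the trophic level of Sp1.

Sp5 is a producer → level 1.
Sp1 eats Sp5 → level 2.

Trophic level 2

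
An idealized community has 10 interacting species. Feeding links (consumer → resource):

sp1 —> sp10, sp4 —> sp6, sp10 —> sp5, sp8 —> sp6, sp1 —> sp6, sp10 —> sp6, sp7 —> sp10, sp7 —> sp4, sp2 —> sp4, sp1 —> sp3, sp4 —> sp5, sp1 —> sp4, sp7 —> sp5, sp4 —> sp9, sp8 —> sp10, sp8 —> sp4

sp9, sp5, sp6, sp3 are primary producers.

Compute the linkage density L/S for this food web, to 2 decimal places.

There are L = 16 links among S = 10 species.
L/S = 16/10 = 1.6000 ≈ 1.60.

L/S = 1.60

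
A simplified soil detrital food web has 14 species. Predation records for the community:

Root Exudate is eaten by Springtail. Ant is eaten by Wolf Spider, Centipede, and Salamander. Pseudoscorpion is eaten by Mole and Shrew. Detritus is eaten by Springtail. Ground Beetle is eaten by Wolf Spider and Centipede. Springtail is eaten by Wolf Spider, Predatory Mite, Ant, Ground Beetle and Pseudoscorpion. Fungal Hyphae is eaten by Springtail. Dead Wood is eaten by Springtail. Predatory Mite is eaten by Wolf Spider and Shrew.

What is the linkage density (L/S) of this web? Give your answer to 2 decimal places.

L/S = 1.29

There are L = 18 links among S = 14 species.
L/S = 18/14 = 1.2857 ≈ 1.29.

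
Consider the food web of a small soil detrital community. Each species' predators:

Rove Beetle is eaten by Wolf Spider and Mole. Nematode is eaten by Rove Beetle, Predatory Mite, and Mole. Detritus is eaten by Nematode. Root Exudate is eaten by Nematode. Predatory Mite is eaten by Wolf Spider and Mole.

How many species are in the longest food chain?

4 species

One longest chain: Root Exudate → Nematode → Rove Beetle → Wolf Spider.
It has 4 species and 3 links.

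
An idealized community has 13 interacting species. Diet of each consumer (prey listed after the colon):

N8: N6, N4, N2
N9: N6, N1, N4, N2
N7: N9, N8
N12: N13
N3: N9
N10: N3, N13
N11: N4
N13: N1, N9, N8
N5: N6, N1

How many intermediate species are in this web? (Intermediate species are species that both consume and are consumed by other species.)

4

Intermediate species (has both prey and predators): N9, N8, N3, N13.
Count: 4.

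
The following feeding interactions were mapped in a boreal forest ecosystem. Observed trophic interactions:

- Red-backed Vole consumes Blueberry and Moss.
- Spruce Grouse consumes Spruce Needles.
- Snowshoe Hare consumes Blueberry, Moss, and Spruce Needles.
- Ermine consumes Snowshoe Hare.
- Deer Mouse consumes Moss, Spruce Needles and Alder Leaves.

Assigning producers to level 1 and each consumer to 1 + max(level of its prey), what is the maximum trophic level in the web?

3

Producers (level 1): Moss, Spruce Needles, Alder Leaves, Blueberry.
Moss → Snowshoe Hare → Ermine gives Ermine level 3.
No species has a prey at level 3, so no species reaches level 4.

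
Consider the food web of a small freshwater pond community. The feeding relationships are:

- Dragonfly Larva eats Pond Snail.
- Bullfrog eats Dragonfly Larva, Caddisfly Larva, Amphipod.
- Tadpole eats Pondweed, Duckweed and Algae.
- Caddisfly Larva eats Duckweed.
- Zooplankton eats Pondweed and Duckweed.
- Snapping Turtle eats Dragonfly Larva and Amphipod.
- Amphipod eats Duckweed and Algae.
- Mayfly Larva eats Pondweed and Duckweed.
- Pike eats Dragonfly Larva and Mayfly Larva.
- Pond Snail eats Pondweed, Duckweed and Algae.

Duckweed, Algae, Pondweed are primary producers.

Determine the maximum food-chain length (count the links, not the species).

3 links

One longest chain: Duckweed → Pond Snail → Dragonfly Larva → Snapping Turtle.
It has 4 species and 3 links.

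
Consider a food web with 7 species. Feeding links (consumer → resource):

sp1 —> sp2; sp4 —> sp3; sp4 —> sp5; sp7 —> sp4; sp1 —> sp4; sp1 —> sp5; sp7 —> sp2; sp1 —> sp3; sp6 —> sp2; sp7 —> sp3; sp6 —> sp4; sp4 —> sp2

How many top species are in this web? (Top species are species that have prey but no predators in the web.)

3

Top species (has prey, but nothing eats it): sp1, sp6, sp7.
Count: 3.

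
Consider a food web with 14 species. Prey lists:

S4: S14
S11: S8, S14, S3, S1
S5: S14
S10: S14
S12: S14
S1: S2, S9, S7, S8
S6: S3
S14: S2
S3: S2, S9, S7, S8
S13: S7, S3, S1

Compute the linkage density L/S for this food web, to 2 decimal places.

There are L = 21 links among S = 14 species.
L/S = 21/14 = 1.5000 ≈ 1.50.

L/S = 1.50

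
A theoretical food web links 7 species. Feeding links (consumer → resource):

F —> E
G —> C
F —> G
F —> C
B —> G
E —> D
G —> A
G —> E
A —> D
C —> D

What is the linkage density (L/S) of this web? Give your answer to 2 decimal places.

L/S = 1.43

There are L = 10 links among S = 7 species.
L/S = 10/7 = 1.4286 ≈ 1.43.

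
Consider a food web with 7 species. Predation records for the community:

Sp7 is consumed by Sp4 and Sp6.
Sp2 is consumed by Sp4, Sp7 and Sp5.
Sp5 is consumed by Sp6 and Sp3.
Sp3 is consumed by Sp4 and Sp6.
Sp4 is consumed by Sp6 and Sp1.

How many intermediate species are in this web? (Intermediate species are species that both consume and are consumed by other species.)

4

Intermediate species (has both prey and predators): Sp7, Sp5, Sp3, Sp4.
Count: 4.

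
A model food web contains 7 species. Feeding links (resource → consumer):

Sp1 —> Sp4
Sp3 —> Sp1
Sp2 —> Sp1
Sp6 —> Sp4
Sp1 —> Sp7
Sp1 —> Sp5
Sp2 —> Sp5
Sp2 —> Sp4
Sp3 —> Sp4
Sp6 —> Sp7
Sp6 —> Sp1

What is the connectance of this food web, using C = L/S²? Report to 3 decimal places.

The web has S = 7 species and L = 11 feeding links.
C = L / S² = 11 / 49 = 0.2245 ≈ 0.224.

C = 0.224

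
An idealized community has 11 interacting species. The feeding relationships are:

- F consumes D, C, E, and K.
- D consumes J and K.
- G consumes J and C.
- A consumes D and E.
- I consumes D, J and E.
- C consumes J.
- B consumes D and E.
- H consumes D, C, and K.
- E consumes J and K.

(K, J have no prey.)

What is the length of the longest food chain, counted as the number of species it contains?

3 species

One longest chain: K → E → A.
It has 3 species and 2 links.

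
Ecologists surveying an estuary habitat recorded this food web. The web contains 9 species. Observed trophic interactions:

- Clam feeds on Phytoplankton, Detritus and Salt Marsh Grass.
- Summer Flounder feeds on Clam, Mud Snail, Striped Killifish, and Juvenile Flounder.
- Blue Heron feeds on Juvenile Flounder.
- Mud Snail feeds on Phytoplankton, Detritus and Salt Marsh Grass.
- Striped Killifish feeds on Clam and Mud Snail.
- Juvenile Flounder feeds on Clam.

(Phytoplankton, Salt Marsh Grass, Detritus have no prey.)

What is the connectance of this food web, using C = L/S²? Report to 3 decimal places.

C = 0.173

The web has S = 9 species and L = 14 feeding links.
C = L / S² = 14 / 81 = 0.1728 ≈ 0.173.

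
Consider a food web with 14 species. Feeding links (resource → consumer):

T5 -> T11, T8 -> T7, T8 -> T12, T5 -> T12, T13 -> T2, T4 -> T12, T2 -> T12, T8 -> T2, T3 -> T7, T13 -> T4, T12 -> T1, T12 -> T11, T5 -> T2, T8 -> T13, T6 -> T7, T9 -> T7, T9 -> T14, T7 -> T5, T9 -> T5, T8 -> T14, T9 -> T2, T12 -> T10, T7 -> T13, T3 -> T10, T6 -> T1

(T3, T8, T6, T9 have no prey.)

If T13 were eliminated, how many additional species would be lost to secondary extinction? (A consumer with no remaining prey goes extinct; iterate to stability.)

1

Remove T13.
Round 1: T4 (all prey gone) → extinct.
No further losses. Total secondary extinctions: 1.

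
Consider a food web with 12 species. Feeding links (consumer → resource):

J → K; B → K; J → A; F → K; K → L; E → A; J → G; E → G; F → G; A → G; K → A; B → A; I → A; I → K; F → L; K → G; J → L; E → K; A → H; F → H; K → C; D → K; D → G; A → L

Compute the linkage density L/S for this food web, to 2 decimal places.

L/S = 2.00

There are L = 24 links among S = 12 species.
L/S = 24/12 = 2.0000 ≈ 2.00.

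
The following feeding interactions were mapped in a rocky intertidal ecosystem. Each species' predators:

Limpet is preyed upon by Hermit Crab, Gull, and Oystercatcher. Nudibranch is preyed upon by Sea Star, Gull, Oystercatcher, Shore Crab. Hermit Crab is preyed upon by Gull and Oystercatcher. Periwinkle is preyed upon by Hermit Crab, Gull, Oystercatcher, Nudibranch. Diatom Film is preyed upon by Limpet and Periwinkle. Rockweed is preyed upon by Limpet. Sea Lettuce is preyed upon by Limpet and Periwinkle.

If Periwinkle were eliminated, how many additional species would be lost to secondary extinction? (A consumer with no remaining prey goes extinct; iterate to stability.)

3

Remove Periwinkle.
Round 1: Nudibranch (all prey gone) → extinct.
Round 2: Shore Crab (all prey gone), Sea Star (all prey gone) → extinct.
No further losses. Total secondary extinctions: 3.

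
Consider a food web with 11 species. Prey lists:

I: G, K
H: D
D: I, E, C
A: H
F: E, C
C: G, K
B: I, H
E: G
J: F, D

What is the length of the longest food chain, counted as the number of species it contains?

One longest chain: G → I → D → H → B.
It has 5 species and 4 links.

5 species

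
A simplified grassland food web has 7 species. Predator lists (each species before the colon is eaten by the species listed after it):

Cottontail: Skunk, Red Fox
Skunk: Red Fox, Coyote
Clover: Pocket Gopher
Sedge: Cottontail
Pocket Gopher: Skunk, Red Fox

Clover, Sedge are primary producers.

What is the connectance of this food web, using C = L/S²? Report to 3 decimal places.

The web has S = 7 species and L = 8 feeding links.
C = L / S² = 8 / 49 = 0.1633 ≈ 0.163.

C = 0.163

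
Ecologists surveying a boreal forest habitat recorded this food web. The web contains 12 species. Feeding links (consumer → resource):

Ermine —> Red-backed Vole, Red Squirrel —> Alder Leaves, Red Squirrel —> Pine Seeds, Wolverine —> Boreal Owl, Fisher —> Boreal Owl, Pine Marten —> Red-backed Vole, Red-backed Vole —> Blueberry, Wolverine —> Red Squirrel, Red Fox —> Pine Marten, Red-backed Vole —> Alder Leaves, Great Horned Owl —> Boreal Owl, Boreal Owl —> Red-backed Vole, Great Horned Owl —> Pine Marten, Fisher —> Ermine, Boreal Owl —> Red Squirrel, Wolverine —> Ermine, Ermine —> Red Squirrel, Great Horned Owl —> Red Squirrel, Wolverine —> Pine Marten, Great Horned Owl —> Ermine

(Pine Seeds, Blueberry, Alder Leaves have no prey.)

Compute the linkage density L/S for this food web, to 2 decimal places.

L/S = 1.67

There are L = 20 links among S = 12 species.
L/S = 20/12 = 1.6667 ≈ 1.67.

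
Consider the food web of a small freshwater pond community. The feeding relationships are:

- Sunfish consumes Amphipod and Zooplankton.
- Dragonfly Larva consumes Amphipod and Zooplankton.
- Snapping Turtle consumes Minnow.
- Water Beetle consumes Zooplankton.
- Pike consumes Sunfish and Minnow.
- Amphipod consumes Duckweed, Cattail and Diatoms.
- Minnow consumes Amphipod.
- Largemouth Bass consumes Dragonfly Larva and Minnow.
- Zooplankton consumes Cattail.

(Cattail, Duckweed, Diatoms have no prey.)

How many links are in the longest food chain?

One longest chain: Cattail → Amphipod → Minnow → Largemouth Bass.
It has 4 species and 3 links.

3 links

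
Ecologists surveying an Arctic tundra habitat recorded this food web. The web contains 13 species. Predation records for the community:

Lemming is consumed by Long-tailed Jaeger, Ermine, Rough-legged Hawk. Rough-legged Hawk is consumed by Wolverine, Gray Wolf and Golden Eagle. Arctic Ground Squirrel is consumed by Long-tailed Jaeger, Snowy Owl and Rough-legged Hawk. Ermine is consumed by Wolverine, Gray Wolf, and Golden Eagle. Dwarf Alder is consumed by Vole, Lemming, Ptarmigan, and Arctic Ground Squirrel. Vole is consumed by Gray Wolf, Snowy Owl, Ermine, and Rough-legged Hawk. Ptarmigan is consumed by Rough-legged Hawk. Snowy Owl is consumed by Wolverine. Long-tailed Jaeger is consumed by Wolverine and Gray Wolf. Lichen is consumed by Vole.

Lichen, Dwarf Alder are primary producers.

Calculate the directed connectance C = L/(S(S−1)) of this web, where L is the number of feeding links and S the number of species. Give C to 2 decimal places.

C = 0.16

The web has S = 13 species and L = 25 feeding links.
C = L / (S(S−1)) = 25 / 156 = 0.1603 ≈ 0.16.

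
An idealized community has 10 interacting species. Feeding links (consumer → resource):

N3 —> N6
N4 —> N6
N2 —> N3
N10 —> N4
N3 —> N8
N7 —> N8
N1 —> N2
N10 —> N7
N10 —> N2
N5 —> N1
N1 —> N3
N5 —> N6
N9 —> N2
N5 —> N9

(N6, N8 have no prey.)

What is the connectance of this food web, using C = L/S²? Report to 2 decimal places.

C = 0.14

The web has S = 10 species and L = 14 feeding links.
C = L / S² = 14 / 100 = 0.1400 ≈ 0.14.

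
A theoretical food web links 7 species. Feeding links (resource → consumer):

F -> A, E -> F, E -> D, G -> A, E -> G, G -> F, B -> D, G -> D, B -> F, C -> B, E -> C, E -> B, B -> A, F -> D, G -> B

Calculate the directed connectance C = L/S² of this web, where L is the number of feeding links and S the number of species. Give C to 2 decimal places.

The web has S = 7 species and L = 15 feeding links.
C = L / S² = 15 / 49 = 0.3061 ≈ 0.31.

C = 0.31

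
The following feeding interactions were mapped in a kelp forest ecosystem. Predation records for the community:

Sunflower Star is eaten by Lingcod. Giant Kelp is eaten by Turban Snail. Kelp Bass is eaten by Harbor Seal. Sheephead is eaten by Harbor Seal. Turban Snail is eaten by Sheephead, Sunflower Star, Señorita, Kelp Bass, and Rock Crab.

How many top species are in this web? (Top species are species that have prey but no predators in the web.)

Top species (has prey, but nothing eats it): Señorita, Rock Crab, Harbor Seal, Lingcod.
Count: 4.

4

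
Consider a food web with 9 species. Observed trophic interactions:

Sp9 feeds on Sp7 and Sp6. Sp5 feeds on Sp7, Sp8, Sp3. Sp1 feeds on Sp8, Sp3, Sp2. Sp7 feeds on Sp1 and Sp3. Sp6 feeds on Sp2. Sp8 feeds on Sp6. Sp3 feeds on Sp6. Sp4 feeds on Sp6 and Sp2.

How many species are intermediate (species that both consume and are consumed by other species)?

5

Intermediate species (has both prey and predators): Sp6, Sp8, Sp3, Sp1, Sp7.
Count: 5.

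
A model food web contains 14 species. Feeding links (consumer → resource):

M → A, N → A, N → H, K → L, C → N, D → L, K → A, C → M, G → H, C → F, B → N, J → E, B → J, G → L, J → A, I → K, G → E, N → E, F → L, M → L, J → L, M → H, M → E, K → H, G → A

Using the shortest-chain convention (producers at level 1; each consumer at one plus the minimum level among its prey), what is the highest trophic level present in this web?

Producers (level 1): H, E, A, L.
Following each consumer down to its lowest-level prey: H → K → I (levels 1 through 3).
All prey of I (K 2) are at level 2 or above, so I is at level 1 + 2 = 3.
Every consumer has at least one prey at level 2 or below, so none exceeds level 3.

3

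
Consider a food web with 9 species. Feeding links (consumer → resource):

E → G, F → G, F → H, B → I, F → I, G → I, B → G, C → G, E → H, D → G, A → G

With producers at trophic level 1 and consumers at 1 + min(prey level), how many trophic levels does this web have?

3

Producers (level 1): H, I.
Following each consumer down to its lowest-level prey: I → G → A (levels 1 through 3).
All prey of A (G 2) are at level 2 or above, so A is at level 1 + 2 = 3.
Every consumer has at least one prey at level 2 or below, so none exceeds level 3.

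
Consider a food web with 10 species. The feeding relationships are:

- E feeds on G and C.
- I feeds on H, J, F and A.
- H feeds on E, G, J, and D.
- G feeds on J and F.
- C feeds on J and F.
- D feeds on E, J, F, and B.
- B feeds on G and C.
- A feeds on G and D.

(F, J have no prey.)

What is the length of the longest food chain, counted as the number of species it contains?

6 species

One longest chain: F → G → B → D → A → I.
It has 6 species and 5 links.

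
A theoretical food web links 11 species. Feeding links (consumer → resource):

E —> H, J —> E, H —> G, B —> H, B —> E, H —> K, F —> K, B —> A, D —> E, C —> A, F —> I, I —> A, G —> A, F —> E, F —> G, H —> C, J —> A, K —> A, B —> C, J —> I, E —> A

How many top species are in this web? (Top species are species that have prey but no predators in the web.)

4

Top species (has prey, but nothing eats it): D, F, B, J.
Count: 4.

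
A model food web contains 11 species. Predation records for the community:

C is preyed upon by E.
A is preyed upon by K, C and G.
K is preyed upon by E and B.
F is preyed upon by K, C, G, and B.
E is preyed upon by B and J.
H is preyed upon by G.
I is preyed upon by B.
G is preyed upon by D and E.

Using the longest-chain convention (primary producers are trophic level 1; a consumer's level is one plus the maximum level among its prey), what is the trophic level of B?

Trophic level 4

A is a producer → level 1.
G eats A (level 1); other prey at levels: H 1, F 1 → level 2.
E eats G (level 2); other prey at levels: C 2, K 2 → level 3.
B eats E (level 3); other prey at levels: F 1, I 1, K 2 → level 4.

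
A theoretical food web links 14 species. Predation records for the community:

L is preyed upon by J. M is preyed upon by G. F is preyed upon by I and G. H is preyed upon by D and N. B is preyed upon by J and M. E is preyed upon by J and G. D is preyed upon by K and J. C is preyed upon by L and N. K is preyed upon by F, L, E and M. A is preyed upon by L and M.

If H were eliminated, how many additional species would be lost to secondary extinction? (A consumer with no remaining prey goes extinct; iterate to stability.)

Remove H.
Round 1: D (all prey gone) → extinct.
Round 2: K (all prey gone) → extinct.
Round 3: F (all prey gone), E (all prey gone) → extinct.
Round 4: I (all prey gone) → extinct.
No further losses. Total secondary extinctions: 5.

5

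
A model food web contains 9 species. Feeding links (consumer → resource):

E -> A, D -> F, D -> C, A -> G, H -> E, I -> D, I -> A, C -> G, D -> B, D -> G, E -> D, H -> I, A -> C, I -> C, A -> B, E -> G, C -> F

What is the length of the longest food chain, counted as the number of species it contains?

5 species

One longest chain: F → C → A → I → H.
It has 5 species and 4 links.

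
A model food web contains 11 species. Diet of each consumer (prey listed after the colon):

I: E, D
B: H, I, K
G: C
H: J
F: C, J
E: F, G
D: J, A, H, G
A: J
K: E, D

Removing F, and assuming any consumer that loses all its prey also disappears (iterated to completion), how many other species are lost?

Remove F.
Every predator of it retains at least one other prey: E still has G.
No consumer loses all prey, so no secondary extinctions occur.

0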